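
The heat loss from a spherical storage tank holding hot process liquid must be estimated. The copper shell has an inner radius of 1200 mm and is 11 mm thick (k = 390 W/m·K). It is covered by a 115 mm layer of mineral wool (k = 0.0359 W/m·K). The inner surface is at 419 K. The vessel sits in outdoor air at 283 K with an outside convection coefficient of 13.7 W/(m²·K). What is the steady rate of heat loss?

Radial (spherical) resistances in series:
R_copper shell = (1/1.2 − 1/1.211)/(4π×390) = 1.545×10^-6 K/W
R_mineral wool = (1/1.211 − 1/1.326)/(4π×0.0359) = 0.1587 K/W
R_outer film = 1/(h·4πr_o²) = 1/(13.7×4π×1.326²) = 0.003304 K/W
R_total = 0.1621 K/W
Q = ΔT/R_total = 136/0.1621

Q ≈ 839 W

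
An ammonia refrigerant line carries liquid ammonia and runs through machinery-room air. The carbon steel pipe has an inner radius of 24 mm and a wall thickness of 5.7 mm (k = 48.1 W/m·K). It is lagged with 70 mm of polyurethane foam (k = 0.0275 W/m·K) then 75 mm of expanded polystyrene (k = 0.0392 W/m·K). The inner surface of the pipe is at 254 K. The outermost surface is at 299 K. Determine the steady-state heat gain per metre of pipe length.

q′ ≈ 4.85 W/m

Cylindrical conduction, so R = ln(r₂/r₁)/(2πkL) per layer, in series:
R_carbon steel pipe wall = ln(29.7/24)/(2π×48.1×1) = 7.051×10^-4 K/W
R_polyurethane foam = ln(99.7/29.7)/(2π×0.0275×1) = 7.009 K/W
R_expanded polystyrene = ln(174.7/99.7)/(2π×0.0392×1) = 2.277 K/W
R_total = 9.287 K/W
Q = ΔT/R_total = 45/9.287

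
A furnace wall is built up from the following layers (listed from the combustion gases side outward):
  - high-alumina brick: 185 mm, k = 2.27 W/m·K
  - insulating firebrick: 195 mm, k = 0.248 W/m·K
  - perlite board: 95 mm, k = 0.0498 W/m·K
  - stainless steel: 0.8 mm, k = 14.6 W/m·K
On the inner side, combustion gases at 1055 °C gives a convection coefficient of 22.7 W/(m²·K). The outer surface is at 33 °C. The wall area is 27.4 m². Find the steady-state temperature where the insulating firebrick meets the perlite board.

T ≈ 724 °C

Using the resistance-network approach (series):
R_inner film = 1/(h_i·A) = 1/(22.7×27.4) = 0.001608 K/W
R_high-alumina brick = L/(kA) = 0.185/(2.27×27.4) = 0.002974 K/W
R_insulating firebrick = L/(kA) = 0.195/(0.248×27.4) = 0.0287 K/W
R_perlite board = L/(kA) = 0.095/(0.0498×27.4) = 0.06962 K/W
R_stainless steel = L/(kA) = 0.0008/(14.6×27.4) = 2×10^-6 K/W
R_total = 0.1029 K/W;  Q = ΔT/R_total = 1022/0.1029 = 9932 W
T_interface = T_inner − Q·ΣR(inner→interface) = 1055 − 9930×0.03328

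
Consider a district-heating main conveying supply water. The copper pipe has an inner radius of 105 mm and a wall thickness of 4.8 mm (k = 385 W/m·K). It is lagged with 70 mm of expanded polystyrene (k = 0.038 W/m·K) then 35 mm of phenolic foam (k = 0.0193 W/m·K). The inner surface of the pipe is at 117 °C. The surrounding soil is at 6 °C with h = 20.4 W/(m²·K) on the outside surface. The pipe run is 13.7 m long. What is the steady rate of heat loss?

Cylindrical conduction, so R = ln(r₂/r₁)/(2πkL) per layer, in series:
R_copper pipe wall = ln(109.8/105)/(2π×385×13.7) = 1.349×10^-6 K/W
R_expanded polystyrene = ln(179.8/109.8)/(2π×0.038×13.7) = 0.1508 K/W
R_phenolic foam = ln(214.8/179.8)/(2π×0.0193×13.7) = 0.1071 K/W
R_outer film = 1/(h_o·2πr_oL) = 1/(20.4×2π×0.2148×13.7) = 0.002651 K/W
R_total = 0.2605 K/W
Q = ΔT/R_total = 111/0.2605

Q ≈ 426 W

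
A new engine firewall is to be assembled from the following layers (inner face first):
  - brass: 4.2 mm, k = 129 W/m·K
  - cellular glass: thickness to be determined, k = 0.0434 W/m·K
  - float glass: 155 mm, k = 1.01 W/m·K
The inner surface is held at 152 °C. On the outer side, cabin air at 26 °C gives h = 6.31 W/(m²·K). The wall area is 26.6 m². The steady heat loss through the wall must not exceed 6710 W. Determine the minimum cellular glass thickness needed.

L ≈ 8.14 mm

Using the resistance-network approach (series):
R_brass = L/(kA) = 0.0042/(129×26.6) = 1.224×10^-6 K/W
R_float glass = L/(kA) = 0.155/(1.01×26.6) = 0.005769 K/W
R_outer film = 1/(h_o·A) = 1/(6.31×26.6) = 0.005958 K/W
Sum of the known resistances R_other = 0.01173 K/W
Required total resistance R_tot = ΔT/Q_allow = 126/6710 = 0.01878 K/W
R_cellular glass = R_tot − R_other = 0.00705 K/W
L = R·k·A = 0.00705×0.0434×26.6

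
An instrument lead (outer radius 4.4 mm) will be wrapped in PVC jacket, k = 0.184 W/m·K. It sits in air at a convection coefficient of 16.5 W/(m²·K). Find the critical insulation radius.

For a cylinder r_cr = k/h = 0.184/16.5
r_cr = 11.2 mm; since the bare radius (4.4 mm) is below r_cr, adding a thin layer of insulation will *increase* heat loss.

r_cr ≈ 11.2 mm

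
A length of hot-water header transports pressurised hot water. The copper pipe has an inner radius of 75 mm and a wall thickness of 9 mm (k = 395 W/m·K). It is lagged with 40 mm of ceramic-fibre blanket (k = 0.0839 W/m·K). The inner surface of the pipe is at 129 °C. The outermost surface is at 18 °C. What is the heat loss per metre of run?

Per-layer cylindrical resistances, series-summed:
R_copper pipe wall = ln(84/75)/(2π×395×1) = 4.566×10^-5 K/W
R_ceramic-fibre blanket = ln(124/84)/(2π×0.0839×1) = 0.7388 K/W
R_total = 0.7388 K/W
Q = ΔT/R_total = 111/0.7388

q′ ≈ 150 W/m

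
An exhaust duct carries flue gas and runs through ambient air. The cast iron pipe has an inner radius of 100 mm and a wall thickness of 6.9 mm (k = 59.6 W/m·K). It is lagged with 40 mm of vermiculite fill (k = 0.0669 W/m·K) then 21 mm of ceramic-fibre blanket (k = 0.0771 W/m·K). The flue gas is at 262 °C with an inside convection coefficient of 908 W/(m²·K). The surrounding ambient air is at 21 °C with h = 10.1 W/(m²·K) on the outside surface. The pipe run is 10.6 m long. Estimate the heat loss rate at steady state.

Q ≈ 2270 W

Per-layer cylindrical resistances, series-summed:
R_inner film = 1/(h_i·2πr₁L) = 1/(908×2π×0.1×10.6) = 1.654×10^-4 K/W
R_cast iron pipe wall = ln(106.9/100)/(2π×59.6×10.6) = 1.681×10^-5 K/W
R_vermiculite fill = ln(146.9/106.9)/(2π×0.0669×10.6) = 0.07134 K/W
R_ceramic-fibre blanket = ln(167.9/146.9)/(2π×0.0771×10.6) = 0.02602 K/W
R_outer film = 1/(h_o·2πr_oL) = 1/(10.1×2π×0.1679×10.6) = 0.008854 K/W
R_total = 0.1064 K/W
Q = ΔT/R_total = 241/0.1064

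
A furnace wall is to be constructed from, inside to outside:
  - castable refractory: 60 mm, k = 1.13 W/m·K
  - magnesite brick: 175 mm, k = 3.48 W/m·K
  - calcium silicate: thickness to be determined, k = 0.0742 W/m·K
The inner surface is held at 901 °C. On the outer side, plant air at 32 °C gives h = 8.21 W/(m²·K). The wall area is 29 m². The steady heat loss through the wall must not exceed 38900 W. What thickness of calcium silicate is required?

L ≈ 31.4 mm

Treating each layer as a thermal resistance in series:
R_castable refractory = L/(kA) = 0.06/(1.13×29) = 0.001831 K/W
R_magnesite brick = L/(kA) = 0.175/(3.48×29) = 0.001734 K/W
R_outer film = 1/(h_o·A) = 1/(8.21×29) = 0.0042 K/W
Sum of the known resistances R_other = 0.007765 K/W
Required total resistance R_tot = ΔT/Q_allow = 869/38900 = 0.02234 K/W
R_calcium silicate = R_tot − R_other = 0.01457 K/W
L = R·k·A = 0.01457×0.0742×29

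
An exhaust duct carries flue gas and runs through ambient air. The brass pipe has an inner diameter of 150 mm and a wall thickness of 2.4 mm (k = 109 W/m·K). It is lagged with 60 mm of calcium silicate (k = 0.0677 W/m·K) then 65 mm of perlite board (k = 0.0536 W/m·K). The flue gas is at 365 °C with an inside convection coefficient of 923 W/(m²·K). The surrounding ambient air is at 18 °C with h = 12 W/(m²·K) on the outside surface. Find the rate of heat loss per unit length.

Cylindrical conduction, so R = ln(r₂/r₁)/(2πkL) per layer, in series:
R_inner film = 1/(h_i·2πr₁L) = 1/(923×2π×0.075×1) = 0.002299 K/W
R_brass pipe wall = ln(77.4/75)/(2π×109×1) = 4.599×10^-5 K/W
R_calcium silicate = ln(137.4/77.4)/(2π×0.0677×1) = 1.349 K/W
R_perlite board = ln(202.4/137.4)/(2π×0.0536×1) = 1.15 K/W
R_outer film = 1/(h_o·2πr_oL) = 1/(12×2π×0.2024×1) = 0.06553 K/W
R_total = 2.567 K/W
Q = ΔT/R_total = 347/2.567

q′ ≈ 135 W/m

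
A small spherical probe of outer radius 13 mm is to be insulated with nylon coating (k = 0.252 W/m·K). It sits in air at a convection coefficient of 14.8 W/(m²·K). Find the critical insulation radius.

For a sphere r_cr = 2k/h = 2×0.252/14.8
r_cr = 34.1 mm; since the bare radius (13 mm) is below r_cr, adding a thin layer of insulation will *increase* heat loss.

r_cr ≈ 34.1 mm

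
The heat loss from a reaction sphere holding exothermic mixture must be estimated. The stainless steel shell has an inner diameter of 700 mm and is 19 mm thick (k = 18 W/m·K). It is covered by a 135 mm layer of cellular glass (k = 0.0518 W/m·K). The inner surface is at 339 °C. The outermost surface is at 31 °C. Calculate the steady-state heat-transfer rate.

Each spherical layer contributes R = (1/r_i − 1/r_o)/(4πk):
R_stainless steel shell = (1/0.35 − 1/0.369)/(4π×18) = 6.504×10^-4 K/W
R_cellular glass = (1/0.369 − 1/0.504)/(4π×0.0518) = 1.115 K/W
R_total = 1.116 K/W
Q = ΔT/R_total = 308/1.116

Q ≈ 276 W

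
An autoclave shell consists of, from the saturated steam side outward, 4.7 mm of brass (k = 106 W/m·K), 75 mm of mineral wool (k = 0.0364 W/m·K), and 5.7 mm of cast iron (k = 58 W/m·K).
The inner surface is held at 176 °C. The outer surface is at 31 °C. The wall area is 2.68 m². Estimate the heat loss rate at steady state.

Q ≈ 189 W

Treating each layer as a thermal resistance in series:
R_brass = L/(kA) = 0.0047/(106×2.68) = 1.654×10^-5 K/W
R_mineral wool = L/(kA) = 0.075/(0.0364×2.68) = 0.7688 K/W
R_cast iron = L/(kA) = 0.0057/(58×2.68) = 3.667×10^-5 K/W
R_total = 0.7689 K/W
Q = ΔT / R_total = 145 / 0.7689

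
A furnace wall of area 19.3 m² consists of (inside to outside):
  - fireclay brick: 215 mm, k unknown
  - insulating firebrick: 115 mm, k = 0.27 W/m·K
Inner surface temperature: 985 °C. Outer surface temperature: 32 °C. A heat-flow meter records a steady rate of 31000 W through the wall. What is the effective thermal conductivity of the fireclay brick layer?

Model the wall as resistances in series:
R_insulating firebrick = L/(kA) = 0.115/(0.27×19.3) = 0.02207 K/W
Sum of known resistances R_other = 0.02207 K/W
Total R = ΔT/Q = 953/31000 = 0.03074 K/W
R_fireclay brick = R_total − R_other = 0.008673 K/W
k = L/(R·A) = 0.215/(0.008673×19.3)

k ≈ 1.28 W/(m·K)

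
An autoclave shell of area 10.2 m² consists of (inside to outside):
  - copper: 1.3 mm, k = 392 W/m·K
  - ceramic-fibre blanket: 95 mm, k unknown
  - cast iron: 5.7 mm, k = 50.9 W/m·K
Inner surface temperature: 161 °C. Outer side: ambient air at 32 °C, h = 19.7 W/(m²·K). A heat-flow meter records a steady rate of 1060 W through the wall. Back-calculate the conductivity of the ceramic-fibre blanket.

Series thermal resistances:
R_copper = L/(kA) = 0.0013/(392×10.2) = 3.251×10^-7 K/W
R_cast iron = L/(kA) = 0.0057/(50.9×10.2) = 1.098×10^-5 K/W
R_outer film = 1/(h_o·A) = 1/(19.7×10.2) = 0.004977 K/W
Sum of known resistances R_other = 0.004988 K/W
Total R = ΔT/Q = 129/1060 = 0.1217 K/W
R_ceramic-fibre blanket = R_total − R_other = 0.1167 K/W
k = L/(R·A) = 0.095/(0.1167×10.2)

k ≈ 0.0798 W/(m·K)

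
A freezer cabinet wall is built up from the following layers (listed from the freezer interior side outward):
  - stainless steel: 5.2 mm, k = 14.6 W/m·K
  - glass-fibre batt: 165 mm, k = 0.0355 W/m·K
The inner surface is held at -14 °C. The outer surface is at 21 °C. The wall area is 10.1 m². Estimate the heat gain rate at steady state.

Treating each layer as a thermal resistance in series:
R_stainless steel = L/(kA) = 0.0052/(14.6×10.1) = 3.526×10^-5 K/W
R_glass-fibre batt = L/(kA) = 0.165/(0.0355×10.1) = 0.4602 K/W
R_total = 0.4602 K/W
Q = ΔT / R_total = 35 / 0.4602

Q ≈ 76.1 W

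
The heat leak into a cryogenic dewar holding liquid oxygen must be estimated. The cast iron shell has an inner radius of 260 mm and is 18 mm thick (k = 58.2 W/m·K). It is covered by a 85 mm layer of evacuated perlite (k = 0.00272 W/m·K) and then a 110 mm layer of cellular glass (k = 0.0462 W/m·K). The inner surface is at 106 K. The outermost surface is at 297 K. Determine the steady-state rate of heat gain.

Q ≈ 7.42 W

Each spherical layer contributes R = (1/r_i − 1/r_o)/(4πk):
R_cast iron shell = (1/0.26 − 1/0.278)/(4π×58.2) = 3.405×10^-4 K/W
R_evacuated perlite = (1/0.278 − 1/0.363)/(4π×0.00272) = 24.64 K/W
R_cellular glass = (1/0.363 − 1/0.473)/(4π×0.0462) = 1.104 K/W
R_total = 25.75 K/W
Q = ΔT/R_total = 191/25.75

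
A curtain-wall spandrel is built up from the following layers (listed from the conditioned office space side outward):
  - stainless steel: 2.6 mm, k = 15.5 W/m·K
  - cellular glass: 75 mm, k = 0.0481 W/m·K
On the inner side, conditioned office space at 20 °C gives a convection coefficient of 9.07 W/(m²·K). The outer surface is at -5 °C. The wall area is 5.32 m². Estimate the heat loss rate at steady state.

Model the wall as resistances in series:
R_inner film = 1/(h_i·A) = 1/(9.07×5.32) = 0.02072 K/W
R_stainless steel = L/(kA) = 0.0026/(15.5×5.32) = 3.153×10^-5 K/W
R_cellular glass = L/(kA) = 0.075/(0.0481×5.32) = 0.2931 K/W
R_total = 0.3138 K/W
Q = ΔT / R_total = 25 / 0.3138

Q ≈ 79.7 W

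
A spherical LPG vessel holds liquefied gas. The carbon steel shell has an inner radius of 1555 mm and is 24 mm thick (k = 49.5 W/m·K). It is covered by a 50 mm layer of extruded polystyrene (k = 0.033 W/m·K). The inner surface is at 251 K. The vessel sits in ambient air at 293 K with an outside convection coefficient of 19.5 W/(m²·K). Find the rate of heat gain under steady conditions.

Spherical conduction: R = (1/r_in − 1/r_out)/(4πk) per layer; series-sum.
R_carbon steel shell = (1/1.555 − 1/1.579)/(4π×49.5) = 1.571×10^-5 K/W
R_extruded polystyrene = (1/1.579 − 1/1.629)/(4π×0.033) = 0.04688 K/W
R_outer film = 1/(h·4πr_o²) = 1/(19.5×4π×1.629²) = 0.001538 K/W
R_total = 0.04843 K/W
Q = ΔT/R_total = 42/0.04843

Q ≈ 867 W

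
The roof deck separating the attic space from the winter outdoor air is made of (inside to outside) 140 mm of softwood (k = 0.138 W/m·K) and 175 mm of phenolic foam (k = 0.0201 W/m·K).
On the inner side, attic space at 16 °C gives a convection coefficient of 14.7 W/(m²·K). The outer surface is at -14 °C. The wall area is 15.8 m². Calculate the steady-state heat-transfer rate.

Using the resistance-network approach (series):
R_inner film = 1/(h_i·A) = 1/(14.7×15.8) = 0.004306 K/W
R_softwood = L/(kA) = 0.14/(0.138×15.8) = 0.06421 K/W
R_phenolic foam = L/(kA) = 0.175/(0.0201×15.8) = 0.551 K/W
R_total = 0.6196 K/W
Q = ΔT / R_total = 30 / 0.6196

Q ≈ 48.4 W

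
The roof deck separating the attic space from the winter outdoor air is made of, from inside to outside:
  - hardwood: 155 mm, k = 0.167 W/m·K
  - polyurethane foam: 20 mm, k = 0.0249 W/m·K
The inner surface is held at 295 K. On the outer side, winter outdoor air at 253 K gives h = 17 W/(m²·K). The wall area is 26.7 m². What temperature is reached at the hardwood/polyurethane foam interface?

Series thermal resistances:
R_hardwood = L/(kA) = 0.155/(0.167×26.7) = 0.03476 K/W
R_polyurethane foam = L/(kA) = 0.02/(0.0249×26.7) = 0.03008 K/W
R_outer film = 1/(h_o·A) = 1/(17×26.7) = 0.002203 K/W
R_total = 0.06705 K/W;  Q = ΔT/R_total = 42/0.06705 = 626.4 W
T_interface = T_inner − Q·ΣR(inner→interface) = 295 − 626×0.03476

T ≈ 273 K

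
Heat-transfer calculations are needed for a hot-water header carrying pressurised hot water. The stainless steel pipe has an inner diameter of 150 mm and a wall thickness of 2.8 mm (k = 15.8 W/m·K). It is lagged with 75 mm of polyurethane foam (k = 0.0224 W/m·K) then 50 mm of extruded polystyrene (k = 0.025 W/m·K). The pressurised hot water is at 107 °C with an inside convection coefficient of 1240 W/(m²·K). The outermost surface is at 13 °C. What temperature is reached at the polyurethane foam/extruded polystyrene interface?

T ≈ 38.7 °C

Cylindrical conduction, so R = ln(r₂/r₁)/(2πkL) per layer, in series:
R_inner film = 1/(h_i·2πr₁L) = 1/(1240×2π×0.075×1) = 0.001711 K/W
R_stainless steel pipe wall = ln(77.8/75)/(2π×15.8×1) = 3.692×10^-4 K/W
R_polyurethane foam = ln(152.8/77.8)/(2π×0.0224×1) = 4.796 K/W
R_extruded polystyrene = ln(202.8/152.8)/(2π×0.025×1) = 1.802 K/W
R_total = 6.6 K/W
Q = ΔT/R_total = 94/6.6
Q = 14.2 W/m
T_interface = T_inner − Q·ΣR(inner→interface) = 107 − 14.2×4.798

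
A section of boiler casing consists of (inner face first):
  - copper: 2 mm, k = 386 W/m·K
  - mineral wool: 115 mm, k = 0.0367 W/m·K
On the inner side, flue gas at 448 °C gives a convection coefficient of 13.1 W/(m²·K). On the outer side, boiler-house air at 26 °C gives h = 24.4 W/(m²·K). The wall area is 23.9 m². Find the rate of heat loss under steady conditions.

Q ≈ 3100 W

Series thermal resistances:
R_inner film = 1/(h_i·A) = 1/(13.1×23.9) = 0.003194 K/W
R_copper = L/(kA) = 0.002/(386×23.9) = 2.168×10^-7 K/W
R_mineral wool = L/(kA) = 0.115/(0.0367×23.9) = 0.1311 K/W
R_outer film = 1/(h_o·A) = 1/(24.4×23.9) = 0.001715 K/W
R_total = 0.136 K/W
Q = ΔT / R_total = 422 / 0.136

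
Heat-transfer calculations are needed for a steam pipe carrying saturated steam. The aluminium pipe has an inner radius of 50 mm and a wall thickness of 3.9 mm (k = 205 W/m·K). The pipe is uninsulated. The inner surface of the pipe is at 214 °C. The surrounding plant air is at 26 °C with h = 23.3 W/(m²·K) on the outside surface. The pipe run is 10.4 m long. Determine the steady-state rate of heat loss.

Radial resistances (cylindrical: R_cond = ln(r_o/r_i)/(2πkL), R_conv = 1/(h·2πrL)):
R_aluminium pipe wall = ln(53.9/50)/(2π×205×10.4) = 5.607×10^-6 K/W
R_outer film = 1/(h_o·2πr_oL) = 1/(23.3×2π×0.0539×10.4) = 0.01219 K/W
R_total = 0.01219 K/W
Q = ΔT/R_total = 188/0.01219

Q ≈ 15400 W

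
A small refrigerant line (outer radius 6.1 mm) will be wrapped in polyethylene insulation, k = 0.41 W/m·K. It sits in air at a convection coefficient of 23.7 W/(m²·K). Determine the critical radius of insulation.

For a cylinder r_cr = k/h = 0.41/23.7
r_cr = 17.3 mm; since the bare radius (6.1 mm) is below r_cr, adding a thin layer of insulation will *increase* heat loss.

r_cr ≈ 17.3 mm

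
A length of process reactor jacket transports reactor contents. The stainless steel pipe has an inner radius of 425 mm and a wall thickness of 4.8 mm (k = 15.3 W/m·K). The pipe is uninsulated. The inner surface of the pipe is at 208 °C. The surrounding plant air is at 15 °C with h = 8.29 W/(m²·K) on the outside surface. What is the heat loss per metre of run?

q′ ≈ 4310 W/m

For a radial system each layer contributes R = ln(r_out/r_in)/(2πkL); films add R = 1/(hA).
R_stainless steel pipe wall = ln(429.8/425)/(2π×15.3×1) = 1.168×10^-4 K/W
R_outer film = 1/(h_o·2πr_oL) = 1/(8.29×2π×0.4298×1) = 0.04467 K/W
R_total = 0.04479 K/W
Q = ΔT/R_total = 193/0.04479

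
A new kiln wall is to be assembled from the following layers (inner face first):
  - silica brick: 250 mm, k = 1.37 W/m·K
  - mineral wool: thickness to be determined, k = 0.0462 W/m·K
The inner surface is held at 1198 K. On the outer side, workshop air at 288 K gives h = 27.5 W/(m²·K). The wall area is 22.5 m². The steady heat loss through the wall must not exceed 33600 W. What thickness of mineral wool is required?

Using the resistance-network approach (series):
R_silica brick = L/(kA) = 0.25/(1.37×22.5) = 0.00811 K/W
R_outer film = 1/(h_o·A) = 1/(27.5×22.5) = 0.001616 K/W
Sum of the known resistances R_other = 0.009726 K/W
Required total resistance R_tot = ΔT/Q_allow = 910/33600 = 0.02708 K/W
R_mineral wool = R_tot − R_other = 0.01736 K/W
L = R·k·A = 0.01736×0.0462×22.5

L ≈ 18 mm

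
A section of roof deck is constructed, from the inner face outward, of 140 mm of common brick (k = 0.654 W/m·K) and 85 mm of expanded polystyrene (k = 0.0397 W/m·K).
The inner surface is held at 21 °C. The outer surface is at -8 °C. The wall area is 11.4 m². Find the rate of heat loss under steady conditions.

Treating each layer as a thermal resistance in series:
R_common brick = L/(kA) = 0.14/(0.654×11.4) = 0.01878 K/W
R_expanded polystyrene = L/(kA) = 0.085/(0.0397×11.4) = 0.1878 K/W
R_total = 0.2066 K/W
Q = ΔT / R_total = 29 / 0.2066

Q ≈ 140 W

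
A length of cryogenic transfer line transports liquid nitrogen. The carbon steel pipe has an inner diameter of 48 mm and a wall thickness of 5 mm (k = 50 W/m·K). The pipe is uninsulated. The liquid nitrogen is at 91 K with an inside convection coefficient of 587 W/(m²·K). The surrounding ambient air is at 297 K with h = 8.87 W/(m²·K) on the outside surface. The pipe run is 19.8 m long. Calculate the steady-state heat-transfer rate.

Q ≈ 6470 W

Radial resistances (cylindrical: R_cond = ln(r_o/r_i)/(2πkL), R_conv = 1/(h·2πrL)):
R_inner film = 1/(h_i·2πr₁L) = 1/(587×2π×0.024×19.8) = 5.706×10^-4 K/W
R_carbon steel pipe wall = ln(29/24)/(2π×50×19.8) = 3.042×10^-5 K/W
R_outer film = 1/(h_o·2πr_oL) = 1/(8.87×2π×0.029×19.8) = 0.03125 K/W
R_total = 0.03185 K/W
Q = ΔT/R_total = 206/0.03185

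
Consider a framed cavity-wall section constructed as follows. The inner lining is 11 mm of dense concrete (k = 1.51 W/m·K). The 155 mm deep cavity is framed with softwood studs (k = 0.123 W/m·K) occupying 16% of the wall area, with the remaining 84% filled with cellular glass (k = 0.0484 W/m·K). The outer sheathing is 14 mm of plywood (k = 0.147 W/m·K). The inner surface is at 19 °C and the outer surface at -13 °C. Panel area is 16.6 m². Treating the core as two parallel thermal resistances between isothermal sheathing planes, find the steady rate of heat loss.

Sheathing layers in series; stud and cavity paths in parallel between them.
R_inner = 0.011/(1.51×16.6) = 4.388×10^-4 K/W
R_stud  = 0.155/(0.123×0.16×16.6) = 0.4745 K/W
R_cav   = 0.155/(0.0484×0.84×16.6) = 0.2297 K/W
1/R_core = 1/R_stud + 1/R_cav → R_core = 0.1548 K/W
R_outer = 0.014/(0.147×16.6) = 0.005737 K/W
R_total = 0.1609 K/W
Q = ΔT/R_total = 32/0.1609

Q ≈ 199 W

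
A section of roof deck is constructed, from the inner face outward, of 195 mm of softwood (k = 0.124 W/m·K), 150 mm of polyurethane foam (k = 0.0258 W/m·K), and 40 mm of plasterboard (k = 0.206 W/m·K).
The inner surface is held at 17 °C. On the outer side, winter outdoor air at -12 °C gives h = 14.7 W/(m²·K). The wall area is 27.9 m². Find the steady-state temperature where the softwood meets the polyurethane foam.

T ≈ 11 °C

Using the resistance-network approach (series):
R_softwood = L/(kA) = 0.195/(0.124×27.9) = 0.05636 K/W
R_polyurethane foam = L/(kA) = 0.15/(0.0258×27.9) = 0.2084 K/W
R_plasterboard = L/(kA) = 0.04/(0.206×27.9) = 0.00696 K/W
R_outer film = 1/(h_o·A) = 1/(14.7×27.9) = 0.002438 K/W
R_total = 0.2741 K/W;  Q = ΔT/R_total = 29/0.2741 = 105.8 W
T_interface = T_inner − Q·ΣR(inner→interface) = 17 − 106×0.05636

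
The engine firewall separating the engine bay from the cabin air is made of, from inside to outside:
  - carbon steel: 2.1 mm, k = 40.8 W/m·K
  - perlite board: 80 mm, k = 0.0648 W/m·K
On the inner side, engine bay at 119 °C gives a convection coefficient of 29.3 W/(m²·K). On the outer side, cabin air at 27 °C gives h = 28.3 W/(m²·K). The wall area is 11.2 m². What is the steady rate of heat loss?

Thermal resistances in series:
R_inner film = 1/(h_i·A) = 1/(29.3×11.2) = 0.003047 K/W
R_carbon steel = L/(kA) = 0.0021/(40.8×11.2) = 4.596×10^-6 K/W
R_perlite board = L/(kA) = 0.08/(0.0648×11.2) = 0.1102 K/W
R_outer film = 1/(h_o·A) = 1/(28.3×11.2) = 0.003155 K/W
R_total = 0.1164 K/W
Q = ΔT / R_total = 92 / 0.1164

Q ≈ 790 W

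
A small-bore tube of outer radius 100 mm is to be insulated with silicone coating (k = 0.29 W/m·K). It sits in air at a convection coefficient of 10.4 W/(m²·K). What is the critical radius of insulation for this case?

For a cylinder r_cr = k/h = 0.29/10.4
r_cr = 27.9 mm; since the bare radius (100 mm) is above r_cr, any added insulation will reduce heat loss.

r_cr ≈ 27.9 mm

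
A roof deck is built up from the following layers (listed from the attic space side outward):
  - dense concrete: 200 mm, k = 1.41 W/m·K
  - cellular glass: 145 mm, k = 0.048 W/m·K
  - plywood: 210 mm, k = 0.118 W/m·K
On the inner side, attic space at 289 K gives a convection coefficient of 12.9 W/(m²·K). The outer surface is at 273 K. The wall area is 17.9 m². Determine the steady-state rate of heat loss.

Q ≈ 57.1 W

Using the resistance-network approach (series):
R_inner film = 1/(h_i·A) = 1/(12.9×17.9) = 0.004331 K/W
R_dense concrete = L/(kA) = 0.2/(1.41×17.9) = 0.007924 K/W
R_cellular glass = L/(kA) = 0.145/(0.048×17.9) = 0.1688 K/W
R_plywood = L/(kA) = 0.21/(0.118×17.9) = 0.09942 K/W
R_total = 0.2804 K/W
Q = ΔT / R_total = 16 / 0.2804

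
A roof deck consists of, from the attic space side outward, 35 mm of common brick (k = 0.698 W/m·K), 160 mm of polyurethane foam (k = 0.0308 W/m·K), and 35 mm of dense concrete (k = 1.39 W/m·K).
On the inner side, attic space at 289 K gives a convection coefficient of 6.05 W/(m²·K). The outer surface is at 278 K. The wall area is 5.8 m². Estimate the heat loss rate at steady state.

Q ≈ 11.7 W

Series thermal resistances:
R_inner film = 1/(h_i·A) = 1/(6.05×5.8) = 0.0285 K/W
R_common brick = L/(kA) = 0.035/(0.698×5.8) = 0.008645 K/W
R_polyurethane foam = L/(kA) = 0.16/(0.0308×5.8) = 0.8957 K/W
R_dense concrete = L/(kA) = 0.035/(1.39×5.8) = 0.004341 K/W
R_total = 0.9371 K/W
Q = ΔT / R_total = 11 / 0.9371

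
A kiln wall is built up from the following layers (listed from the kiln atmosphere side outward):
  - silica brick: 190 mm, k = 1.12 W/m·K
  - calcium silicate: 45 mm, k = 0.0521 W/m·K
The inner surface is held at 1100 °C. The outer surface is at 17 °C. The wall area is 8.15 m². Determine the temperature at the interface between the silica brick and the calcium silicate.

Thermal resistances in series:
R_silica brick = L/(kA) = 0.19/(1.12×8.15) = 0.02082 K/W
R_calcium silicate = L/(kA) = 0.045/(0.0521×8.15) = 0.106 K/W
R_total = 0.1268 K/W;  Q = ΔT/R_total = 1083/0.1268 = 8541 W
T_interface = T_inner − Q·ΣR(inner→interface) = 1100 − 8540×0.02082

T ≈ 922 °C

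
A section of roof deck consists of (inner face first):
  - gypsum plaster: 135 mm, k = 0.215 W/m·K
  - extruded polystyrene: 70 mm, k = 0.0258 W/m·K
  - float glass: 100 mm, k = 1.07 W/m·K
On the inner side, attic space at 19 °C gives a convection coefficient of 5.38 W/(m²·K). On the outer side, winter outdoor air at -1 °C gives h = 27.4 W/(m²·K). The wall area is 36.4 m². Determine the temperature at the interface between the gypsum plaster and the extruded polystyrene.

Model the wall as resistances in series:
R_inner film = 1/(h_i·A) = 1/(5.38×36.4) = 0.005106 K/W
R_gypsum plaster = L/(kA) = 0.135/(0.215×36.4) = 0.01725 K/W
R_extruded polystyrene = L/(kA) = 0.07/(0.0258×36.4) = 0.07454 K/W
R_float glass = L/(kA) = 0.1/(1.07×36.4) = 0.002568 K/W
R_outer film = 1/(h_o·A) = 1/(27.4×36.4) = 0.001003 K/W
R_total = 0.1005 K/W;  Q = ΔT/R_total = 20/0.1005 = 199.1 W
T_interface = T_inner − Q·ΣR(inner→interface) = 19 − 199×0.02236

T ≈ 14.5 °C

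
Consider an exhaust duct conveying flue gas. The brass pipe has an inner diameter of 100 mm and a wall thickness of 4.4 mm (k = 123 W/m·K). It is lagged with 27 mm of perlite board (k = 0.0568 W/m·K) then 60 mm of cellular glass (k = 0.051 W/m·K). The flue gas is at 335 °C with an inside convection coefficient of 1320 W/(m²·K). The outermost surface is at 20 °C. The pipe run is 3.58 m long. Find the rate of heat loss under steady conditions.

For a radial system each layer contributes R = ln(r_out/r_in)/(2πkL); films add R = 1/(hA).
R_inner film = 1/(h_i·2πr₁L) = 1/(1320×2π×0.05×3.58) = 6.736×10^-4 K/W
R_brass pipe wall = ln(54.4/50)/(2π×123×3.58) = 3.048×10^-5 K/W
R_perlite board = ln(81.4/54.4)/(2π×0.0568×3.58) = 0.3154 K/W
R_cellular glass = ln(141.4/81.4)/(2π×0.051×3.58) = 0.4814 K/W
R_total = 0.7975 K/W
Q = ΔT/R_total = 315/0.7975

Q ≈ 395 W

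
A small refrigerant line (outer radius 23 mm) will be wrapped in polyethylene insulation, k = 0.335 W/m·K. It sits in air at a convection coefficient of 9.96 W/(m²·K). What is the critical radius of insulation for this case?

r_cr ≈ 33.6 mm

For a cylinder r_cr = k/h = 0.335/9.96
r_cr = 33.6 mm; since the bare radius (23 mm) is below r_cr, adding a thin layer of insulation will *increase* heat loss.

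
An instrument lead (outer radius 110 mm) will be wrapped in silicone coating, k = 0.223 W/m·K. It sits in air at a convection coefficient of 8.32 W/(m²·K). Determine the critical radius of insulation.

r_cr ≈ 26.8 mm

For a cylinder r_cr = k/h = 0.223/8.32
r_cr = 26.8 mm; since the bare radius (110 mm) is above r_cr, any added insulation will reduce heat loss.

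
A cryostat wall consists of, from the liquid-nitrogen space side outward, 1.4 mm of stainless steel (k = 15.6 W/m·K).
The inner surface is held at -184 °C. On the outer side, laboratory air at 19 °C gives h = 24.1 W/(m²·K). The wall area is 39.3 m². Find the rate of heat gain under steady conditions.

Treating each layer as a thermal resistance in series:
R_stainless steel = L/(kA) = 0.0014/(15.6×39.3) = 2.284×10^-6 K/W
R_outer film = 1/(h_o·A) = 1/(24.1×39.3) = 0.001056 K/W
R_total = 0.001058 K/W
Q = ΔT / R_total = 203 / 0.001058

Q ≈ 192000 W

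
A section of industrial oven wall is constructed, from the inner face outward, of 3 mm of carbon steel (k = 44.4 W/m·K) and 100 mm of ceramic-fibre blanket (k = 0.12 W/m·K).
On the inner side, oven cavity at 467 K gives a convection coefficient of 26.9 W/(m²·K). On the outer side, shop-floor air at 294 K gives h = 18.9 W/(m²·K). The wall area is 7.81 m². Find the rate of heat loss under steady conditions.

Q ≈ 1460 W

Treating each layer as a thermal resistance in series:
R_inner film = 1/(h_i·A) = 1/(26.9×7.81) = 0.00476 K/W
R_carbon steel = L/(kA) = 0.003/(44.4×7.81) = 8.651×10^-6 K/W
R_ceramic-fibre blanket = L/(kA) = 0.1/(0.12×7.81) = 0.1067 K/W
R_outer film = 1/(h_o·A) = 1/(18.9×7.81) = 0.006775 K/W
R_total = 0.1182 K/W
Q = ΔT / R_total = 173 / 0.1182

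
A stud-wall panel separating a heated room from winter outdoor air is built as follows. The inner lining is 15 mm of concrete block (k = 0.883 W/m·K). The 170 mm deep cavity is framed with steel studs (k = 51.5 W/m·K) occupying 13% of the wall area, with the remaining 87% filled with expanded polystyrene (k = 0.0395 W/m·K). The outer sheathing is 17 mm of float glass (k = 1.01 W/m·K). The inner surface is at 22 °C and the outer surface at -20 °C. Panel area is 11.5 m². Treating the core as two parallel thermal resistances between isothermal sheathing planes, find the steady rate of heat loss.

Q ≈ 8180 W

Sheathing layers in series; stud and cavity paths in parallel between them.
R_inner = 0.015/(0.883×11.5) = 0.001477 K/W
R_stud  = 0.17/(51.5×0.13×11.5) = 0.002208 K/W
R_cav   = 0.17/(0.0395×0.87×11.5) = 0.4302 K/W
1/R_core = 1/R_stud + 1/R_cav → R_core = 0.002197 K/W
R_outer = 0.017/(1.01×11.5) = 0.001464 K/W
R_total = 0.005138 K/W
Q = ΔT/R_total = 42/0.005138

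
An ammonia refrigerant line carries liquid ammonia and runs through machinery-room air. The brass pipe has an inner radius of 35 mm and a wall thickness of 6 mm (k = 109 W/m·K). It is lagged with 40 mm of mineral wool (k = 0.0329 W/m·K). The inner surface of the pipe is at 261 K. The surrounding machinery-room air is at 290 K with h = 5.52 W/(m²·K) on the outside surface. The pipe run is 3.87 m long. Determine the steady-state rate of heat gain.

Q ≈ 30.7 W

Cylindrical conduction, so R = ln(r₂/r₁)/(2πkL) per layer, in series:
R_brass pipe wall = ln(41/35)/(2π×109×3.87) = 5.97×10^-5 K/W
R_mineral wool = ln(81/41)/(2π×0.0329×3.87) = 0.8511 K/W
R_outer film = 1/(h_o·2πr_oL) = 1/(5.52×2π×0.081×3.87) = 0.09198 K/W
R_total = 0.9431 K/W
Q = ΔT/R_total = 29/0.9431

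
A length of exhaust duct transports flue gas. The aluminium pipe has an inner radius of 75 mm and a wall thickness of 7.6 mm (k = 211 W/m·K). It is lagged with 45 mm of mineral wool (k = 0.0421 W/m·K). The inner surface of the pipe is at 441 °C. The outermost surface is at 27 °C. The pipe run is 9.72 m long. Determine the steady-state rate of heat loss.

Radial resistances (cylindrical: R_cond = ln(r_o/r_i)/(2πkL), R_conv = 1/(h·2πrL)):
R_aluminium pipe wall = ln(82.6/75)/(2π×211×9.72) = 7.49×10^-6 K/W
R_mineral wool = ln(127.6/82.6)/(2π×0.0421×9.72) = 0.1691 K/W
R_total = 0.1691 K/W
Q = ΔT/R_total = 414/0.1691

Q ≈ 2450 W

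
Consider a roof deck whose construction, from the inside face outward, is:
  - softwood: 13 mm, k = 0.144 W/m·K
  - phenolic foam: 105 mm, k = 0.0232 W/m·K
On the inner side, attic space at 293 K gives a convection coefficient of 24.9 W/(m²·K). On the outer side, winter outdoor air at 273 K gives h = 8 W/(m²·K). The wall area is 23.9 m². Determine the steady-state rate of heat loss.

Q ≈ 100 W

Treating each layer as a thermal resistance in series:
R_inner film = 1/(h_i·A) = 1/(24.9×23.9) = 0.00168 K/W
R_softwood = L/(kA) = 0.013/(0.144×23.9) = 0.003777 K/W
R_phenolic foam = L/(kA) = 0.105/(0.0232×23.9) = 0.1894 K/W
R_outer film = 1/(h_o·A) = 1/(8×23.9) = 0.00523 K/W
R_total = 0.2001 K/W
Q = ΔT / R_total = 20 / 0.2001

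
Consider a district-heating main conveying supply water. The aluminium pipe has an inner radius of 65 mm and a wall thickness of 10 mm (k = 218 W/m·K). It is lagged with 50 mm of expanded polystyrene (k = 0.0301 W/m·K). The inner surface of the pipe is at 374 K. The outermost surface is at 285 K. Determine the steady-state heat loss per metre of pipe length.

q′ ≈ 32.9 W/m

Per-layer cylindrical resistances, series-summed:
R_aluminium pipe wall = ln(75/65)/(2π×218×1) = 1.045×10^-4 K/W
R_expanded polystyrene = ln(125/75)/(2π×0.0301×1) = 2.701 K/W
R_total = 2.701 K/W
Q = ΔT/R_total = 89/2.701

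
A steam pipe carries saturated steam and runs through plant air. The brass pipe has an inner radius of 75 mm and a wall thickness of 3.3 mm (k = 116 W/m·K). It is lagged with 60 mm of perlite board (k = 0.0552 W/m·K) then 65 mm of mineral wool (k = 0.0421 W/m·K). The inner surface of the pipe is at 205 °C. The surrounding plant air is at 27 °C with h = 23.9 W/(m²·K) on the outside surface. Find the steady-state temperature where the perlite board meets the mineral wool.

For a radial system each layer contributes R = ln(r_out/r_in)/(2πkL); films add R = 1/(hA).
R_brass pipe wall = ln(78.3/75)/(2π×116×1) = 5.908×10^-5 K/W
R_perlite board = ln(138.3/78.3)/(2π×0.0552×1) = 1.64 K/W
R_mineral wool = ln(203.3/138.3)/(2π×0.0421×1) = 1.456 K/W
R_outer film = 1/(h_o·2πr_oL) = 1/(23.9×2π×0.2033×1) = 0.03276 K/W
R_total = 3.129 K/W
Q = ΔT/R_total = 178/3.129
Q = 56.9 W/m
T_interface = T_inner − Q·ΣR(inner→interface) = 205 − 56.9×1.64

T ≈ 112 °C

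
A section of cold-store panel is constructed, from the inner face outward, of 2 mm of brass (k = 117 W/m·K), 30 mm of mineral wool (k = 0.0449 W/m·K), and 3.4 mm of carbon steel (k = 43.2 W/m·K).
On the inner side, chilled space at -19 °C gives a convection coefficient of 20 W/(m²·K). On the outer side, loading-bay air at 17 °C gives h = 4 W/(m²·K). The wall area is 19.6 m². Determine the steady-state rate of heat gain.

Q ≈ 729 W

Using the resistance-network approach (series):
R_inner film = 1/(h_i·A) = 1/(20×19.6) = 0.002551 K/W
R_brass = L/(kA) = 0.002/(117×19.6) = 8.721×10^-7 K/W
R_mineral wool = L/(kA) = 0.03/(0.0449×19.6) = 0.03409 K/W
R_carbon steel = L/(kA) = 0.0034/(43.2×19.6) = 4.015×10^-6 K/W
R_outer film = 1/(h_o·A) = 1/(4×19.6) = 0.01276 K/W
R_total = 0.0494 K/W
Q = ΔT / R_total = 36 / 0.0494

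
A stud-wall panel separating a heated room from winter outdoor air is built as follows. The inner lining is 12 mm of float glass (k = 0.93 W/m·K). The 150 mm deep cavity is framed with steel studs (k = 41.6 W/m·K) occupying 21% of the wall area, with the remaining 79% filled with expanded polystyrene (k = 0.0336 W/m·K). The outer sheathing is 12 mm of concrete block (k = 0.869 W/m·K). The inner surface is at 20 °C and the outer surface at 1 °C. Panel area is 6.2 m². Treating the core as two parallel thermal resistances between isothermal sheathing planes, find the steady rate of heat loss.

Q ≈ 2690 W

Sheathing layers in series; stud and cavity paths in parallel between them.
R_inner = 0.012/(0.93×6.2) = 0.002081 K/W
R_stud  = 0.15/(41.6×0.21×6.2) = 0.002769 K/W
R_cav   = 0.15/(0.0336×0.79×6.2) = 0.9115 K/W
1/R_core = 1/R_stud + 1/R_cav → R_core = 0.002761 K/W
R_outer = 0.012/(0.869×6.2) = 0.002227 K/W
R_total = 0.007069 K/W
Q = ΔT/R_total = 19/0.007069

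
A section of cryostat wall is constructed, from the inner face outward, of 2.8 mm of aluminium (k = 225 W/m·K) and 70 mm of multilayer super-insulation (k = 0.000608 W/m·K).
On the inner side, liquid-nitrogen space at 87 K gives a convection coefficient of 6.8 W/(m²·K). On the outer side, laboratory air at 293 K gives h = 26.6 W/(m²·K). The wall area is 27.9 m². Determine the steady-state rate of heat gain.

Thermal resistances in series:
R_inner film = 1/(h_i·A) = 1/(6.8×27.9) = 0.005271 K/W
R_aluminium = L/(kA) = 0.0028/(225×27.9) = 4.46×10^-7 K/W
R_multilayer super-insulation = L/(kA) = 0.07/(0.000608×27.9) = 4.127 K/W
R_outer film = 1/(h_o·A) = 1/(26.6×27.9) = 0.001347 K/W
R_total = 4.133 K/W
Q = ΔT / R_total = 206 / 4.133

Q ≈ 49.8 W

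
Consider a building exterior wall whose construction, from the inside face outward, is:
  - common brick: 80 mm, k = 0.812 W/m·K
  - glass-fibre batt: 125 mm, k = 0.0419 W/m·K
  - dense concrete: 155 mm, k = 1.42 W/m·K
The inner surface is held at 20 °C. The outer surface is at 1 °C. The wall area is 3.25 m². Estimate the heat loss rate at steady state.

Using the resistance-network approach (series):
R_common brick = L/(kA) = 0.08/(0.812×3.25) = 0.03031 K/W
R_glass-fibre batt = L/(kA) = 0.125/(0.0419×3.25) = 0.9179 K/W
R_dense concrete = L/(kA) = 0.155/(1.42×3.25) = 0.03359 K/W
R_total = 0.9818 K/W
Q = ΔT / R_total = 19 / 0.9818

Q ≈ 19.4 W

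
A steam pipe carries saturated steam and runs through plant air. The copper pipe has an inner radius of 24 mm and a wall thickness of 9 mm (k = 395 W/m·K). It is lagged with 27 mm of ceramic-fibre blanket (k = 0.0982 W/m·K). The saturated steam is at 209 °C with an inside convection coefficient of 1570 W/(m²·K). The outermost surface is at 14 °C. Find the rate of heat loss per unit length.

Radial resistances (cylindrical: R_cond = ln(r_o/r_i)/(2πkL), R_conv = 1/(h·2πrL)):
R_inner film = 1/(h_i·2πr₁L) = 1/(1570×2π×0.024×1) = 0.004224 K/W
R_copper pipe wall = ln(33/24)/(2π×395×1) = 1.283×10^-4 K/W
R_ceramic-fibre blanket = ln(60/33)/(2π×0.0982×1) = 0.9689 K/W
R_total = 0.9733 K/W
Q = ΔT/R_total = 195/0.9733

q′ ≈ 200 W/m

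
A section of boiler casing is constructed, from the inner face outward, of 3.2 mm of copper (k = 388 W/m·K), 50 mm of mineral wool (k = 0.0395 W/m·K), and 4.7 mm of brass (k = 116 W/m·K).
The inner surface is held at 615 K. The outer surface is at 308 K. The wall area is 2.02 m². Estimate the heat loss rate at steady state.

Treating each layer as a thermal resistance in series:
R_copper = L/(kA) = 0.0032/(388×2.02) = 4.083×10^-6 K/W
R_mineral wool = L/(kA) = 0.05/(0.0395×2.02) = 0.6266 K/W
R_brass = L/(kA) = 0.0047/(116×2.02) = 2.006×10^-5 K/W
R_total = 0.6267 K/W
Q = ΔT / R_total = 307 / 0.6267

Q ≈ 490 W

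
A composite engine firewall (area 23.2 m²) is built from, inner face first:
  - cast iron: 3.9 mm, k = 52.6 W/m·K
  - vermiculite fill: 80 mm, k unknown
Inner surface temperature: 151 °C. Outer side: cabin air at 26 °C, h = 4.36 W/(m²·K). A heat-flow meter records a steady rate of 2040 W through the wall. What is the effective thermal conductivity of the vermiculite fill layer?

Model the wall as resistances in series:
R_cast iron = L/(kA) = 0.0039/(52.6×23.2) = 3.196×10^-6 K/W
R_outer film = 1/(h_o·A) = 1/(4.36×23.2) = 0.009886 K/W
Sum of known resistances R_other = 0.009889 K/W
Total R = ΔT/Q = 125/2040 = 0.06127 K/W
R_vermiculite fill = R_total − R_other = 0.05139 K/W
k = L/(R·A) = 0.08/(0.05139×23.2)

k ≈ 0.0671 W/(m·K)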